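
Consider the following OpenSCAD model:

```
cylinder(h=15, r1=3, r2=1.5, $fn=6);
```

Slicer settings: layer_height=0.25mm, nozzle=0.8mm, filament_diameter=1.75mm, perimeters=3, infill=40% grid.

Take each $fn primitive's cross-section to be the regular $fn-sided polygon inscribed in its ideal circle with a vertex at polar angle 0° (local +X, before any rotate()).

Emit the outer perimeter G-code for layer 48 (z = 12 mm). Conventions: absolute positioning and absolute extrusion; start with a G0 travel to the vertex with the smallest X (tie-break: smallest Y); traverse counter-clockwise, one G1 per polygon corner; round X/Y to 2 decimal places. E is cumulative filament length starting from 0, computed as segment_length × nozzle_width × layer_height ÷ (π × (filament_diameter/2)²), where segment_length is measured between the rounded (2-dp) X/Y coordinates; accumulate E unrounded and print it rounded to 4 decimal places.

At z = 12 mm: the cone contributes a regular 6-gon of circumradius 1.800 (interpolated between r1=3 and r2=1.5 at t=0.800). The outline is a single polygon with 6 vertices. Extrusion per mm of travel: 0.8 × 0.25 / (π × 0.875²) = 0.083150. Accumulating E over each segment gives final E = 0.8984.

G0 X-1.80 Y0.00 Z12.00
G1 X-0.90 Y-1.56 E0.1498
G1 X0.90 Y-1.56 E0.2994
G1 X1.80 Y0.00 E0.4492
G1 X0.90 Y1.56 E0.5989
G1 X-0.90 Y1.56 E0.7486
G1 X-1.80 Y0.00 E0.8984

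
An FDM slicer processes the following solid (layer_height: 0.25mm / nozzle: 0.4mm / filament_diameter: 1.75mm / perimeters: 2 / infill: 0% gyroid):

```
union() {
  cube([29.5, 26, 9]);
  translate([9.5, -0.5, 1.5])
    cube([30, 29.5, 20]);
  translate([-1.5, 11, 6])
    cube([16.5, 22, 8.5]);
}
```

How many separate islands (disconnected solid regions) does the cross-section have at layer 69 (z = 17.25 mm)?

1

At z = 17.25 mm: the cube is not intersected at this z (z outside [0, 9]); the cube at (9.5, -0.5) is present — its section is the full 30×29.5 rectangle; the cube at (-1.5, 11) does not reach this height (z outside [6, 14.5]); Combining (union): only the 30×29.5 cube at (9.5, -0.5) is present, so the union is just that shape — 1 connected region. Overall, the cross-section is a single solid region. Island count = 1.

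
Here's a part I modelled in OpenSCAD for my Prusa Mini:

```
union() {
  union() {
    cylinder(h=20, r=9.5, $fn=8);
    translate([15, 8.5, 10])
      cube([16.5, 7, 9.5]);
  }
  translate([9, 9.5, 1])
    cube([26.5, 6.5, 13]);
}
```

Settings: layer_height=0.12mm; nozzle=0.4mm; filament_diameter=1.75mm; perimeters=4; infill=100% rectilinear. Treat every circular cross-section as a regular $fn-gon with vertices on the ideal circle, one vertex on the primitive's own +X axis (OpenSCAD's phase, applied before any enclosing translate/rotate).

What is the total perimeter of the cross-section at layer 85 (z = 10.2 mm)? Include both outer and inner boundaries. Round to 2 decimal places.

At z = 10.2 mm: the cylinder: section is a regular 8-gon, circumradius r=9.5 (perimeter = 2·8·9.500·sin(180°/8) = 58.17 mm); the 16.5×7 cube at (15, 8.5) contributes its full rectangle (perimeter 47.00 mm); Merging all regions: the 2 present regions are separate (no shared area or edge), so areas and boundary lengths simply add and each stays a separate island — boundary = 105.17 mm; the cube at (9, 9.5) is present — its section is the full 26.5×6.5 rectangle (perimeter 66.00 mm); Taking the union: the regions partially overlap (shared area 99.00 mm²), so the edge portions inside another operand are dropped and the merged outline is re-measured after clipping — boundary = 126.17 mm. Overall, the cross-section has 2 separate islands. Total boundary length (outer) = 126.17 mm.

126.17 mm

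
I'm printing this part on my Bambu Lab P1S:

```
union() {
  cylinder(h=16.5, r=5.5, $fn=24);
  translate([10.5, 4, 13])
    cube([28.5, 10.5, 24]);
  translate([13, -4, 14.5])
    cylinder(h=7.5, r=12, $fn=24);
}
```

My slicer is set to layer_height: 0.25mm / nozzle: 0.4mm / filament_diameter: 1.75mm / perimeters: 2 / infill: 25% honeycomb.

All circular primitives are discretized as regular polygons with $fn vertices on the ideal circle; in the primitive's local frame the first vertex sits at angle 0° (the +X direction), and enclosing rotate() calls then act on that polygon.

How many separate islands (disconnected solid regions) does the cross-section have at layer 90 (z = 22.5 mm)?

1

At z = 22.5 mm: the cylinder is absent (z outside [0, 16.5]); the cube at (10.5, 4) (footprint 28.5×10.5) is included at this height; the cylinder at (13, -4) is absent (z outside [14.5, 22]); Combining (union): only the 28.5×10.5 cube at (10.5, 4) is present, so the union is just that shape — 1 connected region. Overall, the cross-section is a single solid region. Island count = 1.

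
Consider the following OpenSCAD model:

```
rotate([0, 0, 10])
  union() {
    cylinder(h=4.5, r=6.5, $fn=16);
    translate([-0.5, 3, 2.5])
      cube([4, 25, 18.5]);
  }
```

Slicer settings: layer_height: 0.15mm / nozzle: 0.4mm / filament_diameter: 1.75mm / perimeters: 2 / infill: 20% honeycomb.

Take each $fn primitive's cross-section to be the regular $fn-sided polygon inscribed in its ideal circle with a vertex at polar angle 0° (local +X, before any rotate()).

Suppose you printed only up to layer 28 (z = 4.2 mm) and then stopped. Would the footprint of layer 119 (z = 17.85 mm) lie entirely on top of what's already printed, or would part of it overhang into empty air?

Compare the two slices. At z = 4.2: the r=6.5 cylinder gives a regular 16-gon of circumradius 6.5 (constant along its height) (area = (16/2)·6.500²·sin(360°/16) = 129.35 mm²); the 4×25 cube at (-0.5, 3) contributes its full rectangle (area 100.00 mm²); Taking the union: the regions partially overlap — summed areas 229.35 mm² minus the doubly-counted overlap 12.52 mm² gives 216.83 mm² — area = 216.83 mm²; (rotated 10° about Z; rotation is an isometry so areas/perimeters/island counts are preserved). At z = 17.85: the cylinder is not intersected at this z (z outside [0, 4.5]); the 4×25 cube at (-0.5, 3) contributes its full rectangle (area 100.00 mm²); Merging all regions: only the 4×25 cube at (-0.5, 3) is present, so the union is just that shape — area = 100.00 mm²; (whole slice rotated 10° about Z — lengths, areas and connectivity unchanged). Checking containment: the cross-section at z = 17.85 is a subset of the cross-section at z = 4.2.

entirely on top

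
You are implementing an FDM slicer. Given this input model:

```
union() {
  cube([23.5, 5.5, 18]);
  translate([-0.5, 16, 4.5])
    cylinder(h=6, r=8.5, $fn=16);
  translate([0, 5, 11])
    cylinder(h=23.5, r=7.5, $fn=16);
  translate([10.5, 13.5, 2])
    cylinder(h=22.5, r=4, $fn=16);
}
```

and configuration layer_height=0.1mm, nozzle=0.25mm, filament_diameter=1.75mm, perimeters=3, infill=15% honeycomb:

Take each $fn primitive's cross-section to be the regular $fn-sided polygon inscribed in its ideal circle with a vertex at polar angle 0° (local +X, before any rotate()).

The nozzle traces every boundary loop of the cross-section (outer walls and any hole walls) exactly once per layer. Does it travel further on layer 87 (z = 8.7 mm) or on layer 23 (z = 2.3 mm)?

Layer 87 (z = 8.7): the cube (footprint 23.5×5.5) is included at this height (perimeter 58.00 mm); the r=8.5 cylinder at (-0.5, 16) contributes a regular 16-gon of circumradius 8.5 (perimeter = 2·16·8.500·sin(180°/16) = 53.06 mm); the cylinder at (0, 5) is not intersected at this z (z outside [11, 34.5]); the r=4 cylinder at (10.5, 13.5) gives a regular 16-gon of circumradius 4 (constant along its height) (perimeter = 2·16·4.000·sin(180°/16) = 24.97 mm); Merging all regions: the regions partially overlap (shared area 3.37 mm²), so the edge portions inside another operand are dropped and the merged outline is re-measured after clipping — boundary = 126.28 mm. So its perimeter = 126.28 mm. Layer 23 (z = 2.3): the cube (footprint 23.5×5.5) is included at this height (perimeter 58.00 mm); the cylinder at (-0.5, 16) does not reach this height (z outside [4.5, 10.5]); the cylinder at (0, 5) is absent (z outside [11, 34.5]); the r=4 cylinder at (10.5, 13.5) gives a regular 16-gon of circumradius 4 (constant along its height) (perimeter = 2·16·4.000·sin(180°/16) = 24.97 mm); Merging all regions: the 2 present regions are separate (no shared area or edge), so areas and boundary lengths simply add and each stays a separate island — boundary = 82.97 mm. So its perimeter = 82.97 mm. Layer 87 is larger (126.28 vs 82.97 mm).

layer 87 (z = 8.7 mm)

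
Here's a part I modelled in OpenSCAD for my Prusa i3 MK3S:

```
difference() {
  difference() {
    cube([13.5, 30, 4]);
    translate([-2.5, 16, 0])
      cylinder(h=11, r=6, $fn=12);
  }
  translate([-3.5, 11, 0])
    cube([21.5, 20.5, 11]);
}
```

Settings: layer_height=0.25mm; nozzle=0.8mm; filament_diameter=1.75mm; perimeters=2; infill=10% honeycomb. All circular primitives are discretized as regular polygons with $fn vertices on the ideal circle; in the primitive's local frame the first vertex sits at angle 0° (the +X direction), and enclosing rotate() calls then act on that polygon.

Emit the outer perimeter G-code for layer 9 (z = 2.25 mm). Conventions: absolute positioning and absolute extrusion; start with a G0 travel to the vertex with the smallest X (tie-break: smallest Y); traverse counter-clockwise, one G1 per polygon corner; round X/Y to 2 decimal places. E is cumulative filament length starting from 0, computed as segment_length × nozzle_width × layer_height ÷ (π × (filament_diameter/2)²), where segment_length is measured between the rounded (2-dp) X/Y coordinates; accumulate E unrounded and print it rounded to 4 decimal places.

G0 X0.00 Y0.00 Z2.25
G1 X13.50 Y0.00 E1.1225
G1 X13.50 Y11.00 E2.0372
G1 X0.70 Y11.00 E3.1015
G1 X0.50 Y10.80 E3.1250
G1 X0.00 Y10.67 E3.1680
G1 X0.00 Y0.00 E4.0552

At z = 2.25 mm: the cube is present — its section is the full 13.5×30 rectangle; the cylinder at (-2.5, 16): section is a regular 12-gon, circumradius r=6; Subtracting the remaining from the first: starting from the 13.5×30 cube, the r=6 cylinder at (-2.5, 16) partially overlaps it — only the 25.67 mm² overlap (of its 108.00 mm²) is removed, clipping the outline — 1 connected region; the cube at (-3.5, 11) (footprint 21.5×20.5) is included at this height; Taking the first minus the rest: starting from the result so far, the 21.5×20.5 cube at (-3.5, 11) partially overlaps it — only the 230.98 mm² overlap (of its 440.75 mm²) is removed, clipping the outline — 1 connected region. The outline is a single polygon with 6 vertices. Extrusion per mm of travel: 0.8 × 0.25 / (π × 0.875²) = 0.083150. Accumulating E over each segment gives final E = 4.0552.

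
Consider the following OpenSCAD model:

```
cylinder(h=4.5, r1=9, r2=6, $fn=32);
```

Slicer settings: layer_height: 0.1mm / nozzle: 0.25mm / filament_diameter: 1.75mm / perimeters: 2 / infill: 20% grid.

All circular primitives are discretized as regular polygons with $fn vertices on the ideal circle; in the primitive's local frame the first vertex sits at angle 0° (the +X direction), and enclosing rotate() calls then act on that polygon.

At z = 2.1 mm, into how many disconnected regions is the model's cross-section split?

1

At z = 2.1 mm: the cone (r1=9→r2=6) has section circumradius 7.600 here — a regular 32-gon. The result has 1 disconnected region.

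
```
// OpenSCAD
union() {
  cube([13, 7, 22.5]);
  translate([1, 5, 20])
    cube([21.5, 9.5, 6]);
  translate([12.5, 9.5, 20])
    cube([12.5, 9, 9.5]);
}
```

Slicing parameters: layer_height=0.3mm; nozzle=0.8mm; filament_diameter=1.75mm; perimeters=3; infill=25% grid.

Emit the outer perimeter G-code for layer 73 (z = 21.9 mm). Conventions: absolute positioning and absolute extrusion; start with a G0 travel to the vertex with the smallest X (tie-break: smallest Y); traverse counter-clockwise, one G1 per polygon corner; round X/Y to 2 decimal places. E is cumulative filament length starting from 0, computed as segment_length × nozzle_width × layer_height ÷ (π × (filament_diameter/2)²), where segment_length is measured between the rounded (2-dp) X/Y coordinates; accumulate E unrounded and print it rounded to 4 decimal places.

At z = 21.9 mm: the 13×7 cube contributes its full rectangle; the cube at (1, 5) is present — its section is the full 21.5×9.5 rectangle; the 12.5×9 cube at (12.5, 9.5) contributes its full rectangle; Combining (union): the regions partially overlap (shared area 74.00 mm²), so overlapping operands fuse into one piece — 1 connected region. The outline is a single polygon with 12 vertices. Extrusion per mm of travel: 0.8 × 0.3 / (π × 0.875²) = 0.099780. Accumulating E over each segment gives final E = 8.6809.

G0 X0.00 Y0.00 Z21.90
G1 X13.00 Y0.00 E1.2971
G1 X13.00 Y5.00 E1.7960
G1 X22.50 Y5.00 E2.7440
G1 X22.50 Y9.50 E3.1930
G1 X25.00 Y9.50 E3.4424
G1 X25.00 Y18.50 E4.3404
G1 X12.50 Y18.50 E5.5877
G1 X12.50 Y14.50 E5.9868
G1 X1.00 Y14.50 E7.1343
G1 X1.00 Y7.00 E7.8827
G1 X0.00 Y7.00 E7.9824
G1 X0.00 Y0.00 E8.6809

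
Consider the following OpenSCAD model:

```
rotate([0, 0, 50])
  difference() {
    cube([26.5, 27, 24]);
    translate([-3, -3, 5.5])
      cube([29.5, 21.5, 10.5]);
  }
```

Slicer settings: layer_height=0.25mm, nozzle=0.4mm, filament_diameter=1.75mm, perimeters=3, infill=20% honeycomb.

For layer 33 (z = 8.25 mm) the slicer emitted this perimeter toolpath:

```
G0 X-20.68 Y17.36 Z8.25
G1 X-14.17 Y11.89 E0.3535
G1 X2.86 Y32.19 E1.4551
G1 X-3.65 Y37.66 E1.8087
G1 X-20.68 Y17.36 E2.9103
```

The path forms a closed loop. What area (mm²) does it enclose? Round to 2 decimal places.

225.31 mm²

Apply the shoelace formula to the sequence of (X, Y) vertices; enclosed area = 225.31 mm².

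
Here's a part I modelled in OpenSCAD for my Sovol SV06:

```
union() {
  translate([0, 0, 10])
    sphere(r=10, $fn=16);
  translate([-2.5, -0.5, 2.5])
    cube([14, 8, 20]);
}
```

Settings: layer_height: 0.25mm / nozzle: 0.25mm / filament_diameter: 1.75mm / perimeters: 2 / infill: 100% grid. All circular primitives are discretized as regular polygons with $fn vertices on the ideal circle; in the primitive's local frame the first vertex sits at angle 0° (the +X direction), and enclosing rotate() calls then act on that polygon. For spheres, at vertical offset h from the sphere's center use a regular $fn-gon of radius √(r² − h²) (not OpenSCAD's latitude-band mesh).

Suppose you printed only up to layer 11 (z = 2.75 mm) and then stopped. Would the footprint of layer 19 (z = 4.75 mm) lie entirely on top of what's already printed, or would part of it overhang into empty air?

Compare the two slices. At z = 2.75: the r=10 sphere contributes a regular 16-gon of circumradius √(10²−7.25²) = 6.887 (area = (16/2)·6.887²·sin(360°/16) = 145.23 mm²); the 14×8 cube at (-2.5, -0.5) contributes its full rectangle (area 112.00 mm²); Taking the union: the regions partially overlap — summed areas 257.23 mm² minus the doubly-counted overlap 57.57 mm² gives 199.66 mm² — area = 199.66 mm². At z = 4.75: the r=10 sphere slices to a regular 16-gon of circumradius 8.511 (√(r²−h²) with h=5.25 from center) (area = (16/2)·8.511²·sin(360°/16) = 221.77 mm²); the cube at (-2.5, -0.5) (footprint 14×8) is included at this height (area 112.00 mm²); Merging all regions: the regions partially overlap — summed areas 333.77 mm² minus the doubly-counted overlap 77.34 mm² gives 256.43 mm² — area = 256.43 mm². Checking containment: at z = 4.75 the cross-section extends beyond the z = 2.75 cross-section by about 56.77 mm².

part overhangs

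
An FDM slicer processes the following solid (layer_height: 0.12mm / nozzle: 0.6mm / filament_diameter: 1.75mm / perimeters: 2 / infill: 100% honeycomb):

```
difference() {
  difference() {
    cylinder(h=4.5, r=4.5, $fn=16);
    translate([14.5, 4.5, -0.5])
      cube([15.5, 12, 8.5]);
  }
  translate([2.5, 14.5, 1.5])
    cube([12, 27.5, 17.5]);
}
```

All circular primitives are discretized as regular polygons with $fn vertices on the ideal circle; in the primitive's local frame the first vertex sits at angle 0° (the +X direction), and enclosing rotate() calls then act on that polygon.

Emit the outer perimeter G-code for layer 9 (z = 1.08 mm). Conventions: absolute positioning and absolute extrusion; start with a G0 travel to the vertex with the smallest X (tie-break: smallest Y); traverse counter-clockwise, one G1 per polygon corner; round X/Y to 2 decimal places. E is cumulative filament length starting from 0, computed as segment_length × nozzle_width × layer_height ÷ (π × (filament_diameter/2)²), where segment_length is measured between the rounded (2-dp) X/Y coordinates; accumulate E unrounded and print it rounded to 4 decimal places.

At z = 1.08 mm: the r=4.5 cylinder contributes a regular 16-gon of circumradius 4.5; the 15.5×12 cube at (14.5, 4.5) contributes its full rectangle; After the difference (first − rest): starting from the r=4.5 cylinder, the 15.5×12 cube at (14.5, 4.5) misses the remaining region (no effect) — 1 connected region; the cube at (2.5, 14.5) does not reach this height (z outside [1.5, 19]); Taking the first minus the rest: none of the subtracted shapes is present at this height, so that combined region is unchanged — 1 connected region. The outline is a single polygon with 16 vertices. Extrusion per mm of travel: 0.6 × 0.12 / (π × 0.875²) = 0.029934. Accumulating E over each segment gives final E = 0.8410.

G0 X-4.50 Y0.00 Z1.08
G1 X-4.16 Y-1.72 E0.0525
G1 X-3.18 Y-3.18 E0.1051
G1 X-1.72 Y-4.16 E0.1578
G1 X0.00 Y-4.50 E0.2102
G1 X1.72 Y-4.16 E0.2627
G1 X3.18 Y-3.18 E0.3154
G1 X4.16 Y-1.72 E0.3680
G1 X4.50 Y0.00 E0.4205
G1 X4.16 Y1.72 E0.4730
G1 X3.18 Y3.18 E0.5256
G1 X1.72 Y4.16 E0.5782
G1 X0.00 Y4.50 E0.6307
G1 X-1.72 Y4.16 E0.6832
G1 X-3.18 Y3.18 E0.7358
G1 X-4.16 Y1.72 E0.7885
G1 X-4.50 Y0.00 E0.8410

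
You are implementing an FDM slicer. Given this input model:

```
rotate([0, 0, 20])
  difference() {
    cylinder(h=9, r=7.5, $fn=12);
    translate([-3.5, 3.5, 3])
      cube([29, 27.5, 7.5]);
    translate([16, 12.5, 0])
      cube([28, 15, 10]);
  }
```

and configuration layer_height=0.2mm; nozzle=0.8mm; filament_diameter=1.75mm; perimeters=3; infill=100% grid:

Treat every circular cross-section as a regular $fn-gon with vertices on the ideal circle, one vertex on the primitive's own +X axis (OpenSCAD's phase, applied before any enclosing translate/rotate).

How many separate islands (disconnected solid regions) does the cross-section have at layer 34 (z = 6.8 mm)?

1

At z = 6.8 mm: the r=7.5 cylinder contributes a regular 12-gon of circumradius 7.5; the cube at (-3.5, 3.5) is present — its section is the full 29×27.5 rectangle; the cube at (16, 12.5) (footprint 28×15) is included at this height; Subtracting the remaining from the first: starting from the r=7.5 cylinder, the 29×27.5 cube at (-3.5, 3.5) partially overlaps it — only the 29.94 mm² overlap (of its 797.50 mm²) is removed, clipping the outline; the 28×15 cube at (16, 12.5) misses the remaining region (no effect) — 1 connected region; (whole slice rotated 20° about Z — lengths, areas and connectivity unchanged). Overall, the cross-section is a single solid region. Island count = 1.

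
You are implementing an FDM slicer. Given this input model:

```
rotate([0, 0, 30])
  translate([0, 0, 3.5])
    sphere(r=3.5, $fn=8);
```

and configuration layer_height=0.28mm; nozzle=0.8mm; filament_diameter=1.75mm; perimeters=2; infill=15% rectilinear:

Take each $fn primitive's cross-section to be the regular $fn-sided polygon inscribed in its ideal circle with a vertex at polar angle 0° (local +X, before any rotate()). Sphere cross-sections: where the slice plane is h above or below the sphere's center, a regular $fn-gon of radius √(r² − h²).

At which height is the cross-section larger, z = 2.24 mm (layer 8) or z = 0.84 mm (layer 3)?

layer 8 (z = 2.24 mm)

Layer 8 (z = 2.24): the r=3.5 sphere contributes a regular 8-gon of circumradius √(3.5²−1.26²) = 3.265 (area = (8/2)·3.265²·sin(360°/8) = 30.16 mm²); (whole slice rotated 30° about Z — lengths, areas and connectivity unchanged). So its area = 30.16 mm². Layer 3 (z = 0.84): the r=3.5 sphere slices to a regular 8-gon of circumradius 2.275 (√(r²−h²) with h=2.66 from center) (area = (8/2)·2.275²·sin(360°/8) = 14.64 mm²); (rotated 30° about Z; rotation is an isometry so areas/perimeters/island counts are preserved). So its area = 14.64 mm². Layer 8 is larger (30.16 vs 14.64 mm²).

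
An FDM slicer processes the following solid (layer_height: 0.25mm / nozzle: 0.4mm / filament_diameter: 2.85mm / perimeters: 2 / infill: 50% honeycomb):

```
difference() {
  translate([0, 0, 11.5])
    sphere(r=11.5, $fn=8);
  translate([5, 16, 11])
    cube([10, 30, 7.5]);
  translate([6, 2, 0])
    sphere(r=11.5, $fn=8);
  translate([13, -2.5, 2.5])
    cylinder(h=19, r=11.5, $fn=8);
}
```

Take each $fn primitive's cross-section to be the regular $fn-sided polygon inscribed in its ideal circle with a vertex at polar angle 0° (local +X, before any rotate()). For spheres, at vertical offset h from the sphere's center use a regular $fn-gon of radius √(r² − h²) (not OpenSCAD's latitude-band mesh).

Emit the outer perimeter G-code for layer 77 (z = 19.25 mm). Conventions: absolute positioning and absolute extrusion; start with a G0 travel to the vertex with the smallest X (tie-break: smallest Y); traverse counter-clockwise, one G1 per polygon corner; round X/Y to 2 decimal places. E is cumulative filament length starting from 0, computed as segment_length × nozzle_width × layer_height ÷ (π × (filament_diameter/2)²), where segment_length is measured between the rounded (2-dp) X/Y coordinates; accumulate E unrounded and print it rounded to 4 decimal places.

At z = 19.25 mm: the r=11.5 sphere contributes a regular 8-gon of circumradius √(11.5²−7.75²) = 8.496; the cube at (5, 16) is absent (z outside [11, 18.5]); the sphere at (6, 2) does not reach this height (|z−center|=19.250 > r=11.5); the r=11.5 cylinder at (13, -2.5) gives a regular 8-gon of circumradius 11.5 (constant along its height); Subtracting the remaining from the first: starting from the r=11.5 sphere, the r=11.5 cylinder at (13, -2.5) partially overlaps it — only the 53.09 mm² overlap (of its 374.06 mm²) is removed, clipping the outline — 1 connected region. The outline is a single polygon with 9 vertices. Extrusion per mm of travel: 0.4 × 0.25 / (π × 1.425²) = 0.015675. Accumulating E over each segment gives final E = 0.7987.

G0 X-8.50 Y0.00 Z19.25
G1 X-6.01 Y-6.01 E0.1020
G1 X0.00 Y-8.50 E0.2040
G1 X3.40 Y-7.09 E0.2616
G1 X1.50 Y-2.50 E0.3395
G1 X4.87 Y5.63 E0.4775
G1 X5.89 Y6.06 E0.4948
G1 X0.00 Y8.50 E0.5948
G1 X-6.01 Y6.01 E0.6967
G1 X-8.50 Y0.00 E0.7987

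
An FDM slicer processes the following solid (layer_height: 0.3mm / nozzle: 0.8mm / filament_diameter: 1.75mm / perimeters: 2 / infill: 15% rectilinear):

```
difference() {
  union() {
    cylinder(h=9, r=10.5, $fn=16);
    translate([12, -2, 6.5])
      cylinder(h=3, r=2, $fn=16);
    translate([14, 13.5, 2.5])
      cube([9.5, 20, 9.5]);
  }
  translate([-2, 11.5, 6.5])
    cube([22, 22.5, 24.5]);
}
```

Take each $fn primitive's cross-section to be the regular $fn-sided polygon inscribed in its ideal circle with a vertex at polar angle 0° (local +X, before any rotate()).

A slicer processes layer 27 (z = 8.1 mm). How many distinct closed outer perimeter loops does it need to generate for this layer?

At z = 8.1 mm: the r=10.5 cylinder gives a regular 16-gon of circumradius 10.5 (constant along its height); the r=2 cylinder at (12, -2) gives a regular 16-gon of circumradius 2 (constant along its height); the cube at (14, 13.5) (footprint 9.5×20) is included at this height; Taking the union: the regions partially overlap (shared area 0.10 mm²), so overlapping operands fuse into one piece — 2 connected regions; the 22×22.5 cube at (-2, 11.5) contributes its full rectangle; After the difference (first − rest): starting from that combined region, the 22×22.5 cube at (-2, 11.5) partially overlaps it — only the 120.00 mm² overlap (of its 495.00 mm²) is removed, clipping the outline — 2 connected regions. The result has 2 disconnected regions.

2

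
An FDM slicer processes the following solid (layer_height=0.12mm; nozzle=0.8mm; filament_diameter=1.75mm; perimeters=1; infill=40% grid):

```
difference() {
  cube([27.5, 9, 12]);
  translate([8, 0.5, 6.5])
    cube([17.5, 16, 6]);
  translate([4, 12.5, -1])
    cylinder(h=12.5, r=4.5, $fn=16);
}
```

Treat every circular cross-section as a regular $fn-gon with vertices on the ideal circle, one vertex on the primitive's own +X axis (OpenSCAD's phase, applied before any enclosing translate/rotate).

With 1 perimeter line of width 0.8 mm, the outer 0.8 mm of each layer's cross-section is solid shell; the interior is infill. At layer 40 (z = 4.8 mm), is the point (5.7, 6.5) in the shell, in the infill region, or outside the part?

infill

At z = 4.8 mm: the cube (footprint 27.5×9) is included at this height; the cube at (8, 0.5) does not reach this height (z outside [6.5, 12.5]); the r=4.5 cylinder at (4, 12.5) contributes a regular 16-gon of circumradius 4.5; Taking the first minus the rest: starting from the 27.5×9 cube, the r=4.5 cylinder at (4, 12.5) partially overlaps it — only the 3.50 mm² overlap (of its 61.99 mm²) is removed, clipping the outline — 1 connected region. Overall, the cross-section is a single solid region. The nearest boundary edge runs (4.00, 8.00)→(5.72, 8.34); distance from the point to it = 1.80 mm. The point is inside the cross-section and 1.80 mm from the nearest boundary — more than the 0.8 mm shell width (1 × 0.8), so it's in the infill interior.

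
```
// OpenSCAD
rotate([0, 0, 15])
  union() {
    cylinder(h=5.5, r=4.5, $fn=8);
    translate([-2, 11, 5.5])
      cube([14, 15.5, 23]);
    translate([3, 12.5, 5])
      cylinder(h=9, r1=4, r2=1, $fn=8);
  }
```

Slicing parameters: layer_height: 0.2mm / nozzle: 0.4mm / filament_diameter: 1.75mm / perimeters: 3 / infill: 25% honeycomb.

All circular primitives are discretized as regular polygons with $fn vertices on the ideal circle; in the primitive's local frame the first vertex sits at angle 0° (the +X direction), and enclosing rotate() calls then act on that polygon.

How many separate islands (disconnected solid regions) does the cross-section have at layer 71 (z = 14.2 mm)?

1

At z = 14.2 mm: the cylinder does not reach this height (z outside [0, 5.5]); the cube at (-2, 11) (footprint 14×15.5) is included at this height; the cone at (3, 12.5) does not reach this height (z outside [5, 14]); Merging all regions: only the 14×15.5 cube at (-2, 11) is present, so the union is just that shape — 1 connected region; (whole slice rotated 15° about Z — lengths, areas and connectivity unchanged). Overall, the cross-section is a single solid region. Island count = 1.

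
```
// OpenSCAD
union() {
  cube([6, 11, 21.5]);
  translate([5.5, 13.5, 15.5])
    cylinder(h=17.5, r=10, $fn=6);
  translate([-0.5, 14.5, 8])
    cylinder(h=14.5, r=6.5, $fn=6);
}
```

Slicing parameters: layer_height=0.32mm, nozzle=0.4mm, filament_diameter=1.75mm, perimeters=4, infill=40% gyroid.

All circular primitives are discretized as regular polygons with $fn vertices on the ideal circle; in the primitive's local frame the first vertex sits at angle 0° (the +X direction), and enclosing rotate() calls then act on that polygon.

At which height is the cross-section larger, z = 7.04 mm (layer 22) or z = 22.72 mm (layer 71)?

Layer 22 (z = 7.04): the cube is present — its section is the full 6×11 rectangle (area 66.00 mm²); the cylinder at (5.5, 13.5) is not intersected at this z (z outside [15.5, 33]); the cylinder at (-0.5, 14.5) does not reach this height (z outside [8, 22.5]); Taking the union: only the 6×11 cube is present, so the union is just that shape — area = 66.00 mm². So its area = 66.00 mm². Layer 71 (z = 22.72): the cube is not intersected at this z (z outside [0, 21.5]); the r=10 cylinder at (5.5, 13.5) gives a regular 6-gon of circumradius 10 (constant along its height) (area = (6/2)·10.000²·sin(360°/6) = 259.81 mm²); the cylinder at (-0.5, 14.5) does not reach this height (z outside [8, 22.5]); Combining (union): only the r=10 cylinder at (5.5, 13.5) is present, so the union is just that shape — area = 259.81 mm². So its area = 259.81 mm². Layer 71 is larger (259.81 vs 66.00 mm²).

layer 71 (z = 22.72 mm)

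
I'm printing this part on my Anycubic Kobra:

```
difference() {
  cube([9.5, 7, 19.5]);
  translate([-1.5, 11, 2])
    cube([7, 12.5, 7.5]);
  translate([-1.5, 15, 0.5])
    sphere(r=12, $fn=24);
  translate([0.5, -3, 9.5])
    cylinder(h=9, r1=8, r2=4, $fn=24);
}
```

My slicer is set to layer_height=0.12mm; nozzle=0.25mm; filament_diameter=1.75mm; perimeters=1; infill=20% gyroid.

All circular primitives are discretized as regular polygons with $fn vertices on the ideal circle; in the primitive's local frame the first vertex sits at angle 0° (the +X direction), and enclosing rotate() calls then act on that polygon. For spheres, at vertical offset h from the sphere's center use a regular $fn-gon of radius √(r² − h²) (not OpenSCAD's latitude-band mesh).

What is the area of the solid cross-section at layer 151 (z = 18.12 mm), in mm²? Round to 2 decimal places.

At z = 18.12 mm: the cube is present — its section is the full 9.5×7 rectangle (area 66.50 mm²); the cube at (-1.5, 11) does not reach this height (z outside [2, 9.5]); the sphere at (-1.5, 15) does not reach this height (|z−center|=17.620 > r=12); the cone at (0.5, -3): at t=0.958 of its height the radius interpolates to r₁+(r₂−r₁)t = 4.169, giving a regular 24-gon of that circumradius (area = (24/2)·4.169²·sin(360°/24) = 53.98 mm²); After the difference (first − rest): starting from the 9.5×7 cube (66.50 mm²), the cone at (0.5, -3) partially overlaps it — only the 2.82 mm² overlap (of its 53.98 mm²) is removed, clipping the outline — area = 63.68 mm². Overall, the cross-section is a single solid region. Net area = 63.68 mm².

63.68 mm²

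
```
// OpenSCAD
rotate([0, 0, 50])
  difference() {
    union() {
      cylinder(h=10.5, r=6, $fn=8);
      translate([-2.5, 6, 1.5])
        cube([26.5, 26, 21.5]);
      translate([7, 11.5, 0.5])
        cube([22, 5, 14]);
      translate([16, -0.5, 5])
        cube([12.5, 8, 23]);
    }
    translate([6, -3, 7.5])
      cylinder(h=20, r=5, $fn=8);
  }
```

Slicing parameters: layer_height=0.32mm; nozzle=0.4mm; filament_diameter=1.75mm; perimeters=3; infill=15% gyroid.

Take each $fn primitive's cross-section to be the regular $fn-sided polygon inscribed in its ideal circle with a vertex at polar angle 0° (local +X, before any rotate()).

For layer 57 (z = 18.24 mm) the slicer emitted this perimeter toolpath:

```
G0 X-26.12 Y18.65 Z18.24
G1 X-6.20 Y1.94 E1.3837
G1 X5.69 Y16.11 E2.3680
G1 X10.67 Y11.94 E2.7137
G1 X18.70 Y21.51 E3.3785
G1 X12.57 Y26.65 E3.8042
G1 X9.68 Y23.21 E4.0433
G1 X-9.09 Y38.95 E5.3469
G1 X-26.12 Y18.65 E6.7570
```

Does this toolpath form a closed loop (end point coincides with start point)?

Start point (G0): (-26.12, 18.65). End point (last G1): the path returns to the start — closed.

yes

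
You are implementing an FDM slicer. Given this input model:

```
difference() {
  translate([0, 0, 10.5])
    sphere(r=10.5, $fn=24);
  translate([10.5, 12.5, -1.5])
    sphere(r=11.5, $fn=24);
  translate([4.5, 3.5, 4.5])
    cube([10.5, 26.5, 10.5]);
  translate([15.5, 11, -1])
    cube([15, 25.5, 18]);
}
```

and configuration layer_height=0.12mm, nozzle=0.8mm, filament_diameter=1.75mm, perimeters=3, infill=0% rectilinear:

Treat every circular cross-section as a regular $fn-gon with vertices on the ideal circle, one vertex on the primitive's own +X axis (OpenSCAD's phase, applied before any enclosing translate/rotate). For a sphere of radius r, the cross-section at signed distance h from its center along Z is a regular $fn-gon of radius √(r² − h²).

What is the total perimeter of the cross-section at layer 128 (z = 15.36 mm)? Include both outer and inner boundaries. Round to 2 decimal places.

At z = 15.36 mm: the sphere: section is a regular 24-gon, circumradius = √(r²−h²) = √(10.5²−4.86²) = 9.308 (perimeter = 2·24·9.308·sin(180°/24) = 58.31 mm); the sphere at (10.5, 12.5) is not intersected at this z (|z−center|=16.860 > r=11.5); the cube at (4.5, 3.5) does not reach this height (z outside [4.5, 15]); the cube at (15.5, 11) (footprint 15×25.5) is included at this height (perimeter 81.00 mm); After the difference (first − rest): starting from the r=10.5 sphere, the 15×25.5 cube at (15.5, 11) misses the remaining region (no effect) — boundary = 58.31 mm. Overall, the cross-section is a single solid region. Total boundary length (outer) = 58.31 mm.

58.31 mm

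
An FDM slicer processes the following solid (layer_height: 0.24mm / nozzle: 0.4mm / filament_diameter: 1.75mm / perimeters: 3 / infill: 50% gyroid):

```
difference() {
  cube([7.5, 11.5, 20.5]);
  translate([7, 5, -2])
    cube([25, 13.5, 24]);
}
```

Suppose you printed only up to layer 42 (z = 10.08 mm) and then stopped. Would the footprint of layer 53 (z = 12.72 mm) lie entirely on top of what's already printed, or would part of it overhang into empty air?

entirely on top

Compare the two slices. At z = 10.08: the cube is present — its section is the full 7.5×11.5 rectangle (area 86.25 mm²); the cube at (7, 5) is present — its section is the full 25×13.5 rectangle (area 337.50 mm²); After the difference (first − rest): starting from the 7.5×11.5 cube (86.25 mm²), the 25×13.5 cube at (7, 5) partially overlaps it — only the 3.25 mm² overlap (of its 337.50 mm²) is removed, clipping the outline — area = 83.00 mm². At z = 12.72: the 7.5×11.5 cube contributes its full rectangle (area 86.25 mm²); the cube at (7, 5) (footprint 25×13.5) is included at this height (area 337.50 mm²); After the difference (first − rest): starting from the 7.5×11.5 cube (86.25 mm²), the 25×13.5 cube at (7, 5) partially overlaps it — only the 3.25 mm² overlap (of its 337.50 mm²) is removed, clipping the outline — area = 83.00 mm². Checking containment: the cross-section at z = 12.72 is a subset of the cross-section at z = 10.08.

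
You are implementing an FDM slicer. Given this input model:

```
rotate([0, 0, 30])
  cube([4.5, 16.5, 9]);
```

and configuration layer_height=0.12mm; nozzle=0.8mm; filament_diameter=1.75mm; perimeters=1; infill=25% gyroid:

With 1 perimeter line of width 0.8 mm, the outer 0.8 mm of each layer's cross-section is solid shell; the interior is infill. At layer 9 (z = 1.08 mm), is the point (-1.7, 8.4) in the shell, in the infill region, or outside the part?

At z = 1.08 mm: the cube (footprint 4.5×16.5) is included at this height; (whole slice rotated 30° about Z — lengths, areas and connectivity unchanged). Overall, the cross-section is a single solid region. Undo the 30° rotation: the query point maps to (2.728, 8.125) in the un-rotated model frame. The nearest boundary edge runs (4.50, 0.00)→(4.50, 16.50); distance from the point to it = 1.77 mm. The point is inside the cross-section and 1.77 mm from the nearest boundary — more than the 0.8 mm shell width (1 × 0.8), so it's in the infill interior.

infill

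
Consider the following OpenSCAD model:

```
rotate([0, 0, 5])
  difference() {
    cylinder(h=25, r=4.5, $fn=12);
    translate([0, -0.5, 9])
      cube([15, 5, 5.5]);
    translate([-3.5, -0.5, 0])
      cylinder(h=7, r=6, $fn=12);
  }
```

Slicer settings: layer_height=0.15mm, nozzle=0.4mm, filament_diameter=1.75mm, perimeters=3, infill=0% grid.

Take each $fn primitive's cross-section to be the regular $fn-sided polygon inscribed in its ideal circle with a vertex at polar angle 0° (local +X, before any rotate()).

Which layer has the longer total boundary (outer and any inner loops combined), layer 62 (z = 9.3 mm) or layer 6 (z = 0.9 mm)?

Layer 62 (z = 9.3): the r=4.5 cylinder gives a regular 12-gon of circumradius 4.5 (constant along its height) (perimeter = 2·12·4.500·sin(180°/12) = 27.95 mm); the cube at (0, -0.5) (footprint 15×5) is included at this height (perimeter 40.00 mm); the cylinder at (-3.5, -0.5) is absent (z outside [0, 7]); Subtracting the remaining from the first: starting from the r=4.5 cylinder, the 15×5 cube at (0, -0.5) partially overlaps it — only the 17.40 mm² overlap (of its 75.00 mm²) is removed, clipping the outline — boundary = 29.81 mm; (rotated 5° about Z; rotation is an isometry so areas/perimeters/island counts are preserved). So its perimeter = 29.81 mm. Layer 6 (z = 0.9): the r=4.5 cylinder gives a regular 12-gon of circumradius 4.5 (constant along its height) (perimeter = 2·12·4.500·sin(180°/12) = 27.95 mm); the cube at (0, -0.5) is not intersected at this z (z outside [9, 14.5]); the r=6 cylinder at (-3.5, -0.5) contributes a regular 12-gon of circumradius 6 (perimeter = 2·12·6.000·sin(180°/12) = 37.27 mm); Taking the first minus the rest: starting from the r=4.5 cylinder, the r=6 cylinder at (-3.5, -0.5) partially overlaps it — only the 45.47 mm² overlap (of its 108.00 mm²) is removed, clipping the outline — boundary = 23.24 mm; (rotated 5° about Z; rotation is an isometry so areas/perimeters/island counts are preserved). So its perimeter = 23.24 mm. Layer 62 is larger (29.81 vs 23.24 mm).

layer 62 (z = 9.3 mm)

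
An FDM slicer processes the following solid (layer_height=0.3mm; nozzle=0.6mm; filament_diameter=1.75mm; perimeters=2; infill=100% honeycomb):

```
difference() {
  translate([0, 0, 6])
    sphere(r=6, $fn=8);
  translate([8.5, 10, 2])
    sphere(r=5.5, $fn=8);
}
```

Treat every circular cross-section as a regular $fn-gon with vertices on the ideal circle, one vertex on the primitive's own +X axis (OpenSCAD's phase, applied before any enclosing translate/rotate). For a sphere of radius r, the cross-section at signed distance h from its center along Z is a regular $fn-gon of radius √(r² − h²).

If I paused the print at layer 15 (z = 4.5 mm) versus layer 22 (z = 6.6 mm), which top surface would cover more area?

Layer 15 (z = 4.5): the r=6 sphere slices to a regular 8-gon of circumradius 5.809 (√(r²−h²) with h=1.5 from center) (area = (8/2)·5.809²·sin(360°/8) = 95.46 mm²); the r=5.5 sphere at (8.5, 10) contributes a regular 8-gon of circumradius √(5.5²−2.5²) = 4.899 (area = (8/2)·4.899²·sin(360°/8) = 67.88 mm²); After the difference (first − rest): starting from the r=6 sphere (95.46 mm²), the r=5.5 sphere at (8.5, 10) misses the remaining region (no effect) — area = 95.46 mm². So its area = 95.46 mm². Layer 22 (z = 6.6): the r=6 sphere slices to a regular 8-gon of circumradius 5.970 (√(r²−h²) with h=0.6 from center) (area = (8/2)·5.970²·sin(360°/8) = 100.81 mm²); the r=5.5 sphere at (8.5, 10) slices to a regular 8-gon of circumradius 3.015 (√(r²−h²) with h=4.6 from center) (area = (8/2)·3.015²·sin(360°/8) = 25.71 mm²); After the difference (first − rest): starting from the r=6 sphere (100.81 mm²), the r=5.5 sphere at (8.5, 10) misses the remaining region (no effect) — area = 100.81 mm². So its area = 100.81 mm². Layer 22 is larger (100.81 vs 95.46 mm²).

layer 22 (z = 6.6 mm)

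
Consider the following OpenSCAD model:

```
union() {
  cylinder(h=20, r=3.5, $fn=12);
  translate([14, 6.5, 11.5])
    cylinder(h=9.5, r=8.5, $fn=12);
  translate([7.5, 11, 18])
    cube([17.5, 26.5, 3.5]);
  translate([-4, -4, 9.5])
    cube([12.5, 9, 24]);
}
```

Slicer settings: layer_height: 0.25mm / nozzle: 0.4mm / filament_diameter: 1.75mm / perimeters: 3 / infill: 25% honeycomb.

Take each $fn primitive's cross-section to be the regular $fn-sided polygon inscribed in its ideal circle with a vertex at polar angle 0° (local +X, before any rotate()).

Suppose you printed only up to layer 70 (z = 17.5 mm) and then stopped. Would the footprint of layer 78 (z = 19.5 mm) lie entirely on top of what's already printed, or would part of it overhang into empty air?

part overhangs

Compare the two slices. At z = 17.5: the r=3.5 cylinder contributes a regular 12-gon of circumradius 3.5 (area = (12/2)·3.500²·sin(360°/12) = 36.75 mm²); the cylinder at (14, 6.5): section is a regular 12-gon, circumradius r=8.5 (area = (12/2)·8.500²·sin(360°/12) = 216.75 mm²); the cube at (7.5, 11) is absent (z outside [18, 21.5]); the cube at (-4, -4) (footprint 12.5×9) is included at this height (area 112.50 mm²); Combining (union): the regions partially overlap — summed areas 366.00 mm² minus the doubly-counted overlap 44.61 mm² gives 321.39 mm² — area = 321.39 mm². At z = 19.5: the r=3.5 cylinder gives a regular 12-gon of circumradius 3.5 (constant along its height) (area = (12/2)·3.500²·sin(360°/12) = 36.75 mm²); the r=8.5 cylinder at (14, 6.5) gives a regular 12-gon of circumradius 8.5 (constant along its height) (area = (12/2)·8.500²·sin(360°/12) = 216.75 mm²); the cube at (7.5, 11) (footprint 17.5×26.5) is included at this height (area 463.75 mm²); the cube at (-4, -4) (footprint 12.5×9) is included at this height (area 112.50 mm²); Combining (union): the regions partially overlap — summed areas 829.75 mm² minus the doubly-counted overlap 81.77 mm² gives 747.98 mm² — area = 747.98 mm². Checking containment: at z = 19.5 the cross-section extends beyond the z = 17.5 cross-section by about 426.59 mm².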